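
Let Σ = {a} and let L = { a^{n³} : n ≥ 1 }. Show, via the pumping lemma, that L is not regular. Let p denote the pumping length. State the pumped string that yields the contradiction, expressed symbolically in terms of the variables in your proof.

a^{p³+k}

Assume L is regular; let p be its pumping constant.
Take w = a^{p³} ∈ L with |w| = p³ ≥ p.
Write w = xyz as guaranteed by the lemma, with |xy| ≤ p and |y| ≥ 1.
Then y = a^k for some k with 1 ≤ k ≤ p.
Pump with i = 2: xy^2z = a^{p³+k}. Since 1 ≤ k ≤ p, p³ < p³+k ≤ p³+p < p³+3p²+3p+1 = (p+1)³, so p³+k is not a perfect cube. So xy^2z ∉ L.
Contradiction. Therefore L is not regular.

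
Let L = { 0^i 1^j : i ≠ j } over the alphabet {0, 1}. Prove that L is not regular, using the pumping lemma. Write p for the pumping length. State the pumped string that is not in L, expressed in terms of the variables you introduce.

Assume L is regular. Let p be the pumping length given by the pumping lemma.
Choose w = 0^p 1^{p+p!}. Since p ≠ p+p!, w ∈ L; and |w| ≥ p.
By the pumping lemma, w = xyz with |xy| ≤ p and y is nonempty.
Because |xy| ≤ p and w begins with p copies of 0, we have y = 0^k with 1 ≤ k ≤ p.
Since 1 ≤ k ≤ p, k divides p!; set t = 1 + p!/k. Then xy^t z has p + (p!/k)·k = p + p! copies of 0. Now the 0-count equals the 1-count, so i ≠ j fails. So xy^t z = 0^{p+p!} 1^{p+p!} ∉ L.
Contradiction. Therefore L is not regular.

0^{p+p!} 1^{p+p!}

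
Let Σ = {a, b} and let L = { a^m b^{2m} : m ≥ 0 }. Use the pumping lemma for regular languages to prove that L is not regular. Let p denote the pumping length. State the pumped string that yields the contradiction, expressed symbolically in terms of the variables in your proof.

Assume L is regular; let p be its pumping constant.
Choose w = a^p b^{2p}, which is in L with |w| = 3p ≥ p.
Write w = xyz as guaranteed by the lemma, with |xy| ≤ p and |y| > 0.
Because |xy| ≤ p and w begins with p copies of a, we have y = a^k with 1 ≤ k ≤ p.
Pump with i = 2: xy^2z = a^{p+k} b^{2p}. For this to lie in L we would need 2p = 2(p+k), which forces k = 0. But k ≥ 1, so xy^2z ∉ L.
This is a contradiction; hence L is not regular.

a^{p+k} b^{2p}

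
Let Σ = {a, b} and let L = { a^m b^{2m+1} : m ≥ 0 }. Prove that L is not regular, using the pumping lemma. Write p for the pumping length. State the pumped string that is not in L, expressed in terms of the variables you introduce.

Toward a contradiction, assume L is regular with pumping length p.
Let w = a^p b^{2p+1} ∈ L; note |w| = 3p+1 ≥ p.
Write w = xyz as guaranteed by the lemma, with |xy| ≤ p and y is nonempty.
Since the first p symbols of w are all a's and |xy| ≤ p, y lies entirely in the leading a-block: y = a^k for some k with 1 ≤ k ≤ p.
Pump with i = 2: xy^2z = a^{p+k} b^{2p+1}. For this to lie in L we would need 2p+1 = 2(p+k)+1, which forces k = 0. But k ≥ 1, so xy^2z ∉ L.
This contradicts the pumping lemma, so L is not regular.

a^{p+k} b^{2p+1}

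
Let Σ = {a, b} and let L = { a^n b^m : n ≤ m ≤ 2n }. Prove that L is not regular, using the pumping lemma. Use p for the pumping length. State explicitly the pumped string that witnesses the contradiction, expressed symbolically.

a^{p+k} b^p

Toward a contradiction, assume L is regular with pumping length p.
Take w = a^p b^p ∈ L (since p ≤ p ≤ 2p), with |w| = 2p ≥ p.
Write w = xyz as guaranteed by the lemma, with |xy| ≤ p and |y| ≥ 1.
Because |xy| ≤ p and w begins with p copies of a, we have y = a^k with 1 ≤ k ≤ p.
Pump with i = 2: xy^2z = a^{p+k} b^p. Now n = p+k > p = m, so the condition n ≤ m fails. Thus xy^2z ∉ L.
Contradiction. Therefore L is not regular.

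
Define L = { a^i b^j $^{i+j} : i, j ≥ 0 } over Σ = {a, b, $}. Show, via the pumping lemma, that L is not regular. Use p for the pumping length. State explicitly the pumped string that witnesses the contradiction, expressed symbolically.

a^{p+k} b^p $^{2p}

Toward a contradiction, assume L is regular with pumping length p.
Take w = a^p b^p $^{2p} ∈ L (with i=j=p, i+j=2p), |w| = 4p ≥ p.
By the pumping lemma, w = xyz with |xy| ≤ p and y is nonempty.
Because |xy| ≤ p and w begins with p copies of a, we have y = a^k with 1 ≤ k ≤ p.
Consider xy^2z = a^{p+k} b^p $^{2p}. Now the a- and b-counts sum to 2p+k, but the $-count is 2p ≠ 2p+k. So xy^2z ∉ L.
This is a contradiction; hence L is not regular.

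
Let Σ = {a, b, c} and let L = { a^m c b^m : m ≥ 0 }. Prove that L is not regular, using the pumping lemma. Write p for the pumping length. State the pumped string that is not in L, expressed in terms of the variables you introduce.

a^{p+k} c b^p

Suppose for contradiction that L is regular, and let p be the pumping length.
Take w = a^p c b^p ∈ L with |w| = 2p+1 ≥ p.
Write w = xyz as guaranteed by the lemma, with |xy| ≤ p and y is nonempty.
Because |xy| ≤ p and w begins with p copies of a, we have y = a^k with 1 ≤ k ≤ p.
Pump with i = 2: xy^2z = a^{p+k} c b^p, which would require p+k = p. But k ≥ 1, so xy^2z ∉ L.
Contradiction. Therefore L is not regular.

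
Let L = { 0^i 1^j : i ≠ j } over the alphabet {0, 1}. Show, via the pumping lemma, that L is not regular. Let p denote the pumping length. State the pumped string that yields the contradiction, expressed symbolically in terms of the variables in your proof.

0^{p+p!} 1^{p+p!}

Suppose for contradiction that L is regular, and let p be the pumping length.
Choose w = 0^p 1^{p+p!}. Since p ≠ p+p!, w ∈ L; and |w| ≥ p.
Write w = xyz as guaranteed by the lemma, with |xy| ≤ p and |y| > 0.
Because |xy| ≤ p and w begins with p copies of 0, we have y = 0^k with 1 ≤ k ≤ p.
Since 1 ≤ k ≤ p, k divides p!; set t = 1 + p!/k. Then xy^t z has p + (p!/k)·k = p + p! copies of 0. Now the 0-count equals the 1-count, so i ≠ j fails. So xy^t z = 0^{p+p!} 1^{p+p!} ∉ L.
This is a contradiction; hence L is not regular.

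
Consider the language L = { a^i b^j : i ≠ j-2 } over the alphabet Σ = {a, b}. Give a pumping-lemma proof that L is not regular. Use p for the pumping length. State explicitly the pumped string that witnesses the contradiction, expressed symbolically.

a^{p+p!} b^{p+p!+2}

Assume L is regular. Let p be the pumping length given by the pumping lemma.
Choose w = a^p b^{p+p!+2}. Since p ≠ (p+p!+2)-2 = p+p!, w ∈ L; and |w| ≥ p.
Write w = xyz as guaranteed by the lemma, with |xy| ≤ p and |y| ≥ 1.
Since the first p symbols of w are all a's and |xy| ≤ p, y lies entirely in the leading a-block: y = a^k for some k with 1 ≤ k ≤ p.
Since 1 ≤ k ≤ p, k divides p!; set t = 1 + p!/k. Then xy^t z has p + (p!/k)·k = p + p! copies of a. Now the a-count is p+p! and (b-count)-2 = (p+p!+2)-2 = p+p!, so i ≠ j-2 fails. So xy^t z = a^{p+p!} b^{p+p!+2} ∉ L.
This contradicts the pumping lemma, so L is not regular.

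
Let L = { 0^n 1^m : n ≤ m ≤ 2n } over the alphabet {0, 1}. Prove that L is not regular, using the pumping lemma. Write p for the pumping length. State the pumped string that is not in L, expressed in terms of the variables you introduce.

0^{p+k} 1^p

Assume L is regular; let p be its pumping constant.
Take w = 0^p 1^p ∈ L (since p ≤ p ≤ 2p), with |w| = 2p ≥ p.
By the pumping lemma, w = xyz with |xy| ≤ p and |y| ≥ 1.
Since the first p symbols of w are all 0's and |xy| ≤ p, y lies entirely in the leading 0-block: y = 0^k for some k with 1 ≤ k ≤ p.
Pump with i = 2: xy^2z = 0^{p+k} 1^p. Now n = p+k > p = m, so the condition n ≤ m fails. Thus xy^2z ∉ L.
This contradicts the pumping lemma, so L is not regular.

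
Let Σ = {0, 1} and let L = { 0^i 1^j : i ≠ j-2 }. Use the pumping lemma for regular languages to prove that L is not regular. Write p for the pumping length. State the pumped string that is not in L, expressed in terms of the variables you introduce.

Assume L is regular; let p be its pumping constant.
Choose w = 0^p 1^{p+p!+2}. Since p ≠ (p+p!+2)-2 = p+p!, w ∈ L; and |w| ≥ p.
The pumping lemma gives a decomposition w = xyz where |xy| ≤ p and |y| > 0.
The first p characters of w are 0's, so xy (and hence y) consists only of 0's. Write y = 0^k, 1 ≤ k ≤ p.
Since 1 ≤ k ≤ p, k divides p!; set t = 1 + p!/k. Then xy^t z has p + (p!/k)·k = p + p! copies of 0. Now the 0-count is p+p! and (1-count)-2 = (p+p!+2)-2 = p+p!, so i ≠ j-2 fails. So xy^t z = 0^{p+p!} 1^{p+p!+2} ∉ L.
Contradiction. Therefore L is not regular.

0^{p+p!} 1^{p+p!+2}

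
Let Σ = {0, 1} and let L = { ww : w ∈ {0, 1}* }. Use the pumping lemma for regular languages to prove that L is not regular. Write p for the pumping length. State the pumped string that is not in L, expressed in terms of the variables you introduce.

Toward a contradiction, assume L is regular with pumping length p.
Take w = 0^p 1^p 0^p 1^p = uu where u = 0^p1^p; then w ∈ L and |w| = 4p ≥ p.
By the pumping lemma, w = xyz with |xy| ≤ p and y is nonempty.
Because |xy| ≤ p and w begins with p copies of 0, we have y = 0^k with 1 ≤ k ≤ p.
Pump with i = 2: xy^2z = 0^{p+k} 1^p 0^p 1^p, of length 4p+k. Suppose this equals vv. The string starts with 0 and ends with 1, so v does too; thus the boundary between the two copies of v is a 1→0 transition. There is exactly one such transition, at position 2p+k, so |v| = 2p+k and |vv| = 4p+2k ≠ 4p+k since k ≥ 1. So xy^2z ∉ L.
This is a contradiction; hence L is not regular.

0^{p+k} 1^p 0^p 1^p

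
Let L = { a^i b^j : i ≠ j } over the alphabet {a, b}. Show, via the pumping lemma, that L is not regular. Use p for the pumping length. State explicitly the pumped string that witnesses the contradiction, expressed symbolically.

a^{p+p!} b^{p+p!}

Toward a contradiction, assume L is regular with pumping length p.
Choose w = a^p b^{p+p!}. Since p ≠ p+p!, w ∈ L; and |w| ≥ p.
By the pumping lemma, w = xyz with |xy| ≤ p and y is nonempty.
Since the first p symbols of w are all a's and |xy| ≤ p, y lies entirely in the leading a-block: y = a^k for some k with 1 ≤ k ≤ p.
Since 1 ≤ k ≤ p, k divides p!; set t = 1 + p!/k. Then xy^t z has p + (p!/k)·k = p + p! copies of a. Now the a-count equals the b-count, so i ≠ j fails. So xy^t z = a^{p+p!} b^{p+p!} ∉ L.
Contradiction. Therefore L is not regular.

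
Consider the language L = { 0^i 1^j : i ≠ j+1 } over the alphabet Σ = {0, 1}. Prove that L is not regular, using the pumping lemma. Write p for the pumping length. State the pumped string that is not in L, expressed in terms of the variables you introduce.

Suppose for contradiction that L is regular, and let p be the pumping length.
Choose w = 0^p 1^{p+p!-1}. Since p ≠ (p+p!-1)+1 = p+p!, w ∈ L; and |w| ≥ p.
Write w = xyz as guaranteed by the lemma, with |xy| ≤ p and |y| > 0.
Because |xy| ≤ p and w begins with p copies of 0, we have y = 0^k with 1 ≤ k ≤ p.
Since 1 ≤ k ≤ p, k divides p!; set t = 1 + p!/k. Then xy^t z has p + (p!/k)·k = p + p! copies of 0. Now the 0-count is p+p! and (1-count)+1 = (p+p!-1)+1 = p+p!, so i ≠ j+1 fails. So xy^t z = 0^{p+p!} 1^{p+p!-1} ∉ L.
Contradiction. Therefore L is not regular.

0^{p+p!} 1^{p+p!-1}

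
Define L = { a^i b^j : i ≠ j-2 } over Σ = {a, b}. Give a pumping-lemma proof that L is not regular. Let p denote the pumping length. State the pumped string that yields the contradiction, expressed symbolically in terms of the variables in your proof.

Suppose for contradiction that L is regular, and let p be the pumping length.
Choose w = a^p b^{p+p!+2}. Since p ≠ (p+p!+2)-2 = p+p!, w ∈ L; and |w| ≥ p.
By the pumping lemma, w = xyz with |xy| ≤ p and |y| > 0.
Since the first p symbols of w are all a's and |xy| ≤ p, y lies entirely in the leading a-block: y = a^k for some k with 1 ≤ k ≤ p.
Since 1 ≤ k ≤ p, k divides p!; set t = 1 + p!/k. Then xy^t z has p + (p!/k)·k = p + p! copies of a. Now the a-count is p+p! and (b-count)-2 = (p+p!+2)-2 = p+p!, so i ≠ j-2 fails. So xy^t z = a^{p+p!} b^{p+p!+2} ∉ L.
This contradicts the pumping lemma, so L is not regular.

a^{p+p!} b^{p+p!+2}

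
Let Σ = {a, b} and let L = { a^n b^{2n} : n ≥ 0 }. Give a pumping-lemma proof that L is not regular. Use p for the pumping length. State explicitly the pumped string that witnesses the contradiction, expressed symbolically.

Assume L is regular. Let p be the pumping length given by the pumping lemma.
Choose w = a^p b^{2p}, which is in L with |w| = 3p ≥ p.
By the pumping lemma, w = xyz with |xy| ≤ p and |y| ≥ 1.
The first p characters of w are a's, so xy (and hence y) consists only of a's. Write y = a^k, 1 ≤ k ≤ p.
Pump with i = 2: xy^2z = a^{p+k} b^{2p}. For this to lie in L we would need 2p = 2(p+k), which forces k = 0. But k ≥ 1, so xy^2z ∉ L.
This contradicts the pumping lemma, so L is not regular.

a^{p+k} b^{2p}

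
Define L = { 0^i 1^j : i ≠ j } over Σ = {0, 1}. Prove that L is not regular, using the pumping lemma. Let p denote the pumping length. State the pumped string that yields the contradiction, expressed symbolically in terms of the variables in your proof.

0^{p+p!} 1^{p+p!}

Assume L is regular. Let p be the pumping length given by the pumping lemma.
Choose w = 0^p 1^{p+p!}. Since p ≠ p+p!, w ∈ L; and |w| ≥ p.
The pumping lemma gives a decomposition w = xyz where |xy| ≤ p and |y| ≥ 1.
Since the first p symbols of w are all 0's and |xy| ≤ p, y lies entirely in the leading 0-block: y = 0^k for some k with 1 ≤ k ≤ p.
Since 1 ≤ k ≤ p, k divides p!; set t = 1 + p!/k. Then xy^t z has p + (p!/k)·k = p + p! copies of 0. Now the 0-count equals the 1-count, so i ≠ j fails. So xy^t z = 0^{p+p!} 1^{p+p!} ∉ L.
This contradicts the pumping lemma, so L is not regular.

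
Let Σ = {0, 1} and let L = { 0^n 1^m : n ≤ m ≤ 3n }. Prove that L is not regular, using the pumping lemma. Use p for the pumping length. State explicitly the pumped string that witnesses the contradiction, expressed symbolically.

0^{p+k} 1^p

Assume L is regular; let p be its pumping constant.
Take w = 0^p 1^p ∈ L (since p ≤ p ≤ 3p), with |w| = 2p ≥ p.
The pumping lemma gives a decomposition w = xyz where |xy| ≤ p and |y| ≥ 1.
Because |xy| ≤ p and w begins with p copies of 0, we have y = 0^k with 1 ≤ k ≤ p.
Pump with i = 2: xy^2z = 0^{p+k} 1^p. Now n = p+k > p = m, so the condition n ≤ m fails. Thus xy^2z ∉ L.
This contradicts the pumping lemma, so L is not regular.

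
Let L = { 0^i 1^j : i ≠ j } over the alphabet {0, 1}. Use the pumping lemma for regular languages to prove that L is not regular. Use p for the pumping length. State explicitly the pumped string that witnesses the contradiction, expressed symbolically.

Assume L is regular. Let p be the pumping length given by the pumping lemma.
Choose w = 0^p 1^{p+p!}. Since p ≠ p+p!, w ∈ L; and |w| ≥ p.
The pumping lemma gives a decomposition w = xyz where |xy| ≤ p and |y| ≥ 1.
Because |xy| ≤ p and w begins with p copies of 0, we have y = 0^k with 1 ≤ k ≤ p.
Since 1 ≤ k ≤ p, k divides p!; set t = 1 + p!/k. Then xy^t z has p + (p!/k)·k = p + p! copies of 0. Now the 0-count equals the 1-count, so i ≠ j fails. So xy^t z = 0^{p+p!} 1^{p+p!} ∉ L.
This contradicts the pumping lemma, so L is not regular.

0^{p+p!} 1^{p+p!}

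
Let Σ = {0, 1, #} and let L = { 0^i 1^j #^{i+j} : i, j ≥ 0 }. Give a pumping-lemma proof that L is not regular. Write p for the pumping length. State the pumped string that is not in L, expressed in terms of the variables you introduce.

0^{p+k} 1^p #^{2p}

Assume L is regular; let p be its pumping constant.
Take w = 0^p 1^p #^{2p} ∈ L (with i=j=p, i+j=2p), |w| = 4p ≥ p.
Write w = xyz as guaranteed by the lemma, with |xy| ≤ p and y is nonempty.
The first p characters of w are 0's, so xy (and hence y) consists only of 0's. Write y = 0^k, 1 ≤ k ≤ p.
Consider xy^2z = 0^{p+k} 1^p #^{2p}. Now the 0- and 1-counts sum to 2p+k, but the #-count is 2p ≠ 2p+k. So xy^2z ∉ L.
This contradicts the pumping lemma, so L is not regular.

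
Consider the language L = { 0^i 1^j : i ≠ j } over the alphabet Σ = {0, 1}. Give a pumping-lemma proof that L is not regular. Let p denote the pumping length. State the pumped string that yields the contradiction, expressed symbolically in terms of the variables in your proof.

Assume L is regular; let p be its pumping constant.
Choose w = 0^p 1^{p+p!}. Since p ≠ p+p!, w ∈ L; and |w| ≥ p.
By the pumping lemma, w = xyz with |xy| ≤ p and |y| ≥ 1.
Since the first p symbols of w are all 0's and |xy| ≤ p, y lies entirely in the leading 0-block: y = 0^k for some k with 1 ≤ k ≤ p.
Since 1 ≤ k ≤ p, k divides p!; set t = 1 + p!/k. Then xy^t z has p + (p!/k)·k = p + p! copies of 0. Now the 0-count equals the 1-count, so i ≠ j fails. So xy^t z = 0^{p+p!} 1^{p+p!} ∉ L.
Contradiction. Therefore L is not regular.

0^{p+p!} 1^{p+p!}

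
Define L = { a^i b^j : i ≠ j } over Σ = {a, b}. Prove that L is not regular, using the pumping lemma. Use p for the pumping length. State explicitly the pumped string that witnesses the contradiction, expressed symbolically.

a^{p+p!} b^{p+p!}

Assume L is regular. Let p be the pumping length given by the pumping lemma.
Choose w = a^p b^{p+p!}. Since p ≠ p+p!, w ∈ L; and |w| ≥ p.
Write w = xyz as guaranteed by the lemma, with |xy| ≤ p and y is nonempty.
Because |xy| ≤ p and w begins with p copies of a, we have y = a^k with 1 ≤ k ≤ p.
Since 1 ≤ k ≤ p, k divides p!; set t = 1 + p!/k. Then xy^t z has p + (p!/k)·k = p + p! copies of a. Now the a-count equals the b-count, so i ≠ j fails. So xy^t z = a^{p+p!} b^{p+p!} ∉ L.
This contradicts the pumping lemma, so L is not regular.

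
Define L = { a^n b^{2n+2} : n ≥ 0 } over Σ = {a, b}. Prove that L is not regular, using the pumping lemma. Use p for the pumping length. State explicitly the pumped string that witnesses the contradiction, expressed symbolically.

Assume L is regular. Let p be the pumping length given by the pumping lemma.
Let w = a^p b^{2p+2} ∈ L; note |w| = 3p+2 ≥ p.
The pumping lemma gives a decomposition w = xyz where |xy| ≤ p and |y| ≥ 1.
The first p characters of w are a's, so xy (and hence y) consists only of a's. Write y = a^k, 1 ≤ k ≤ p.
Pump with i = 2: xy^2z = a^{p+k} b^{2p+2}. For this to lie in L we would need 2p+2 = 2(p+k)+2, which forces k = 0. But k ≥ 1, so xy^2z ∉ L.
This contradicts the pumping lemma, so L is not regular.

a^{p+k} b^{2p+2}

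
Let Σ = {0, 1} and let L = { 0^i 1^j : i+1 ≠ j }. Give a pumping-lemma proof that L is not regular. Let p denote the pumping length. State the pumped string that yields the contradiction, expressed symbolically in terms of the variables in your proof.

Toward a contradiction, assume L is regular with pumping length p.
Choose w = 0^p 1^{p+p!+1}. Since p ≠ (p+p!+1)-1 = p+p!, w ∈ L; and |w| ≥ p.
By the pumping lemma, w = xyz with |xy| ≤ p and y is nonempty.
The first p characters of w are 0's, so xy (and hence y) consists only of 0's. Write y = 0^k, 1 ≤ k ≤ p.
Since 1 ≤ k ≤ p, k divides p!; set t = 1 + p!/k. Then xy^t z has p + (p!/k)·k = p + p! copies of 0. Now the 0-count is p+p! and (1-count)-1 = (p+p!+1)-1 = p+p!, so i+1 ≠ j fails. So xy^t z = 0^{p+p!} 1^{p+p!+1} ∉ L.
This is a contradiction; hence L is not regular.

0^{p+p!} 1^{p+p!+1}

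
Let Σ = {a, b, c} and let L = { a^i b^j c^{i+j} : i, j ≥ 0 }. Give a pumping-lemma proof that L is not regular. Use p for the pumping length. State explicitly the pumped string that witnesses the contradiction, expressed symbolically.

a^{p+k} b^p c^{2p}

Assume L is regular. Let p be the pumping length given by the pumping lemma.
Take w = a^p b^p c^{2p} ∈ L (with i=j=p, i+j=2p), |w| = 4p ≥ p.
Write w = xyz as guaranteed by the lemma, with |xy| ≤ p and |y| ≥ 1.
Because |xy| ≤ p and w begins with p copies of a, we have y = a^k with 1 ≤ k ≤ p.
Consider xy^2z = a^{p+k} b^p c^{2p}. Now the a- and b-counts sum to 2p+k, but the c-count is 2p ≠ 2p+k. So xy^2z ∉ L.
This is a contradiction; hence L is not regular.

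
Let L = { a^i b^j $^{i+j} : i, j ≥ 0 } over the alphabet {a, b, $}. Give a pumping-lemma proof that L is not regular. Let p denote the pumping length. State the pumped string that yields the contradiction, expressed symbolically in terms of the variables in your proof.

a^{p+k} b^p $^{2p}

Toward a contradiction, assume L is regular with pumping length p.
Take w = a^p b^p $^{2p} ∈ L (with i=j=p, i+j=2p), |w| = 4p ≥ p.
The pumping lemma gives a decomposition w = xyz where |xy| ≤ p and |y| ≥ 1.
The first p characters of w are a's, so xy (and hence y) consists only of a's. Write y = a^k, 1 ≤ k ≤ p.
Consider xy^2z = a^{p+k} b^p $^{2p}. Now the a- and b-counts sum to 2p+k, but the $-count is 2p ≠ 2p+k. So xy^2z ∉ L.
This contradicts the pumping lemma, so L is not regular.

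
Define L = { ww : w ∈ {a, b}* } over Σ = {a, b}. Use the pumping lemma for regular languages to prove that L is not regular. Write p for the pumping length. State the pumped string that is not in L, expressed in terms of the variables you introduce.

Assume L is regular; let p be its pumping constant.
Take w = a^p b^p a^p b^p = uu where u = a^pb^p; then w ∈ L and |w| = 4p ≥ p.
Write w = xyz as guaranteed by the lemma, with |xy| ≤ p and |y| ≥ 1.
Since the first p symbols of w are all a's and |xy| ≤ p, y lies entirely in the leading a-block: y = a^k for some k with 1 ≤ k ≤ p.
Pump with i = 2: xy^2z = a^{p+k} b^p a^p b^p, of length 4p+k. Suppose this equals vv. The string starts with a and ends with b, so v does too; thus the boundary between the two copies of v is a b→a transition. There is exactly one such transition, at position 2p+k, so |v| = 2p+k and |vv| = 4p+2k ≠ 4p+k since k ≥ 1. So xy^2z ∉ L.
This is a contradiction; hence L is not regular.

a^{p+k} b^p a^p b^p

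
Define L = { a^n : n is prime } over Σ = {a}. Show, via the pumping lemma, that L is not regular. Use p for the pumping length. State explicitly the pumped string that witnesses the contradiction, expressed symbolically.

a^{q(1+k)}

Suppose for contradiction that L is regular, and let p be the pumping length.
Let q be a prime with q ≥ p+2 (infinitely many primes exist), and take w = a^q ∈ L with |w| = q ≥ p.
The pumping lemma gives a decomposition w = xyz where |xy| ≤ p and |y| ≥ 1.
Then y = a^k for some k with 1 ≤ k ≤ p.
Since 1 ≤ k ≤ p, |xz| = q-k. Pump with i = q+1: |xy^{q+1}z| = (q-k)+(q+1)k = q+qk = q(1+k), which is composite (both factors ≥ 2). So xy^{q+1}z = a^{q(1+k)} ∉ L.
Contradiction. Therefore L is not regular.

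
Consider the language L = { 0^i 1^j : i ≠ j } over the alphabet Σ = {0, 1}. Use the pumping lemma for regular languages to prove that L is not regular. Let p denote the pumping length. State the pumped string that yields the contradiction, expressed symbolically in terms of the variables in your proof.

Assume L is regular. Let p be the pumping length given by the pumping lemma.
Choose w = 0^p 1^{p+p!}. Since p ≠ p+p!, w ∈ L; and |w| ≥ p.
The pumping lemma gives a decomposition w = xyz where |xy| ≤ p and |y| ≥ 1.
Since the first p symbols of w are all 0's and |xy| ≤ p, y lies entirely in the leading 0-block: y = 0^k for some k with 1 ≤ k ≤ p.
Since 1 ≤ k ≤ p, k divides p!; set t = 1 + p!/k. Then xy^t z has p + (p!/k)·k = p + p! copies of 0. Now the 0-count equals the 1-count, so i ≠ j fails. So xy^t z = 0^{p+p!} 1^{p+p!} ∉ L.
This is a contradiction; hence L is not regular.

0^{p+p!} 1^{p+p!}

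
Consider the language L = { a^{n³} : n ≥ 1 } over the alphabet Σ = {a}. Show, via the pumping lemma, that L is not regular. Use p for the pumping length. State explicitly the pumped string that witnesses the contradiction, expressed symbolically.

Suppose for contradiction that L is regular, and let p be the pumping length.
Take w = a^{p³} ∈ L with |w| = p³ ≥ p.
Write w = xyz as guaranteed by the lemma, with |xy| ≤ p and |y| ≥ 1.
Then y = a^k for some k with 1 ≤ k ≤ p.
Pump with i = 2: xy^2z = a^{p³+k}. Since 1 ≤ k ≤ p, p³ < p³+k ≤ p³+p < p³+3p²+3p+1 = (p+1)³, so p³+k is not a perfect cube. So xy^2z ∉ L.
Contradiction. Therefore L is not regular.

a^{p³+k}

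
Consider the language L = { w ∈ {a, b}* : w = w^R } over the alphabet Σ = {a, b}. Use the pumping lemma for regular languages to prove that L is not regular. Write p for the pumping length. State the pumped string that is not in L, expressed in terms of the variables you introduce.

Suppose for contradiction that L is regular, and let p be the pumping length.
Take w = a^p b a^p, a palindrome of length 2p+1 ≥ p.
Write w = xyz as guaranteed by the lemma, with |xy| ≤ p and y is nonempty.
Since the first p symbols of w are all a's and |xy| ≤ p, y lies entirely in the leading a-block: y = a^k for some k with 1 ≤ k ≤ p.
Pump with i = 2: xy^2z = a^{p+k} b a^p. Its reverse is a^p b a^{p+k}, which differs from xy^2z since k ≥ 1. So xy^2z is not a palindrome and xy^2z ∉ L.
This is a contradiction; hence L is not regular.

a^{p+k} b a^p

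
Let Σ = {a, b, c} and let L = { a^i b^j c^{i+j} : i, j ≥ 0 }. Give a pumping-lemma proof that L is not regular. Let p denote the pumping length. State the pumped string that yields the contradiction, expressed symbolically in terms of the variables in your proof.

Assume L is regular. Let p be the pumping length given by the pumping lemma.
Take w = a^p b^p c^{2p} ∈ L (with i=j=p, i+j=2p), |w| = 4p ≥ p.
Write w = xyz as guaranteed by the lemma, with |xy| ≤ p and |y| ≥ 1.
Because |xy| ≤ p and w begins with p copies of a, we have y = a^k with 1 ≤ k ≤ p.
Consider xy^2z = a^{p+k} b^p c^{2p}. Now the a- and b-counts sum to 2p+k, but the c-count is 2p ≠ 2p+k. So xy^2z ∉ L.
This contradicts the pumping lemma, so L is not regular.

a^{p+k} b^p c^{2p}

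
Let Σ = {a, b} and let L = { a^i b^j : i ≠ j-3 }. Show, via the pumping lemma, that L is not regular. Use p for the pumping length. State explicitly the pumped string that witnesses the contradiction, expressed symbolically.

a^{p+p!} b^{p+p!+3}

Assume L is regular; let p be its pumping constant.
Choose w = a^p b^{p+p!+3}. Since p ≠ (p+p!+3)-3 = p+p!, w ∈ L; and |w| ≥ p.
By the pumping lemma, w = xyz with |xy| ≤ p and |y| ≥ 1.
Because |xy| ≤ p and w begins with p copies of a, we have y = a^k with 1 ≤ k ≤ p.
Since 1 ≤ k ≤ p, k divides p!; set t = 1 + p!/k. Then xy^t z has p + (p!/k)·k = p + p! copies of a. Now the a-count is p+p! and (b-count)-3 = (p+p!+3)-3 = p+p!, so i ≠ j-3 fails. So xy^t z = a^{p+p!} b^{p+p!+3} ∉ L.
This is a contradiction; hence L is not regular.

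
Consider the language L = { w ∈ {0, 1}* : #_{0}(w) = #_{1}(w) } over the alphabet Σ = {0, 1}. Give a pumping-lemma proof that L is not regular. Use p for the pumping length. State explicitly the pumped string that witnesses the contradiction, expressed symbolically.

Assume L is regular; let p be its pumping constant.
Choose w = 0^p 1^p ∈ L with |w| = 2p ≥ p.
Write w = xyz as guaranteed by the lemma, with |xy| ≤ p and |y| > 0.
Since the first p symbols of w are all 0's and |xy| ≤ p, y lies entirely in the leading 0-block: y = 0^k for some k with 1 ≤ k ≤ p.
Pump with i = 2: xy^2z = 0^{p+k} 1^p has p+k occurrences of 0 but only p of 1. Since k ≥ 1 the counts differ, so xy^2z ∉ L.
This contradicts the pumping lemma, so L is not regular.

0^{p+k} 1^p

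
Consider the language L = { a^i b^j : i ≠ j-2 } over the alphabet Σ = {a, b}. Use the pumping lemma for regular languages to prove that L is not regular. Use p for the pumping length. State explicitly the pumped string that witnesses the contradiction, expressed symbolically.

Assume L is regular. Let p be the pumping length given by the pumping lemma.
Choose w = a^p b^{p+p!+2}. Since p ≠ (p+p!+2)-2 = p+p!, w ∈ L; and |w| ≥ p.
Write w = xyz as guaranteed by the lemma, with |xy| ≤ p and |y| > 0.
Since the first p symbols of w are all a's and |xy| ≤ p, y lies entirely in the leading a-block: y = a^k for some k with 1 ≤ k ≤ p.
Since 1 ≤ k ≤ p, k divides p!; set t = 1 + p!/k. Then xy^t z has p + (p!/k)·k = p + p! copies of a. Now the a-count is p+p! and (b-count)-2 = (p+p!+2)-2 = p+p!, so i ≠ j-2 fails. So xy^t z = a^{p+p!} b^{p+p!+2} ∉ L.
Contradiction. Therefore L is not regular.

a^{p+p!} b^{p+p!+2}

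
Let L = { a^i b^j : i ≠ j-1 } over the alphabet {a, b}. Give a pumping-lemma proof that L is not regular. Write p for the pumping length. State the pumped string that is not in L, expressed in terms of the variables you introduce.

Toward a contradiction, assume L is regular with pumping length p.
Choose w = a^p b^{p+p!+1}. Since p ≠ (p+p!+1)-1 = p+p!, w ∈ L; and |w| ≥ p.
The pumping lemma gives a decomposition w = xyz where |xy| ≤ p and |y| ≥ 1.
Since the first p symbols of w are all a's and |xy| ≤ p, y lies entirely in the leading a-block: y = a^k for some k with 1 ≤ k ≤ p.
Since 1 ≤ k ≤ p, k divides p!; set t = 1 + p!/k. Then xy^t z has p + (p!/k)·k = p + p! copies of a. Now the a-count is p+p! and (b-count)-1 = (p+p!+1)-1 = p+p!, so i ≠ j-1 fails. So xy^t z = a^{p+p!} b^{p+p!+1} ∉ L.
Contradiction. Therefore L is not regular.

a^{p+p!} b^{p+p!+1}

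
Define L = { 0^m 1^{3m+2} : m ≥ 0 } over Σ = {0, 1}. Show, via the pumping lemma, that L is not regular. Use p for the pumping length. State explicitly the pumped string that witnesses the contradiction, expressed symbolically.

0^{p+k} 1^{3p+2}

Assume L is regular. Let p be the pumping length given by the pumping lemma.
Take w = 0^p 1^{3p+2}. Then w ∈ L and |w| = 4p+2 ≥ p.
The pumping lemma gives a decomposition w = xyz where |xy| ≤ p and y is nonempty.
The first p characters of w are 0's, so xy (and hence y) consists only of 0's. Write y = 0^k, 1 ≤ k ≤ p.
Pump with i = 2: xy^2z = 0^{p+k} 1^{3p+2}. For this to lie in L we would need 3p+2 = 3(p+k)+2, which forces k = 0. But k ≥ 1, so xy^2z ∉ L.
Contradiction. Therefore L is not regular.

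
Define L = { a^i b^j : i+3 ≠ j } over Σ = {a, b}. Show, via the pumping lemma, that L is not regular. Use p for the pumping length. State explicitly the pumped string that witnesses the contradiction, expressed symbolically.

Toward a contradiction, assume L is regular with pumping length p.
Choose w = a^p b^{p+p!+3}. Since p ≠ (p+p!+3)-3 = p+p!, w ∈ L; and |w| ≥ p.
The pumping lemma gives a decomposition w = xyz where |xy| ≤ p and |y| ≥ 1.
The first p characters of w are a's, so xy (and hence y) consists only of a's. Write y = a^k, 1 ≤ k ≤ p.
Since 1 ≤ k ≤ p, k divides p!; set t = 1 + p!/k. Then xy^t z has p + (p!/k)·k = p + p! copies of a. Now the a-count is p+p! and (b-count)-3 = (p+p!+3)-3 = p+p!, so i+3 ≠ j fails. So xy^t z = a^{p+p!} b^{p+p!+3} ∉ L.
This contradicts the pumping lemma, so L is not regular.

a^{p+p!} b^{p+p!+3}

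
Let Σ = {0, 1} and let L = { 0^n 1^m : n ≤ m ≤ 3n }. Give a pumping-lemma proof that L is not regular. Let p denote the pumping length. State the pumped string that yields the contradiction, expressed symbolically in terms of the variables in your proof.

Assume L is regular; let p be its pumping constant.
Take w = 0^p 1^p ∈ L (since p ≤ p ≤ 3p), with |w| = 2p ≥ p.
Write w = xyz as guaranteed by the lemma, with |xy| ≤ p and |y| ≥ 1.
Since the first p symbols of w are all 0's and |xy| ≤ p, y lies entirely in the leading 0-block: y = 0^k for some k with 1 ≤ k ≤ p.
Pump with i = 2: xy^2z = 0^{p+k} 1^p. Now n = p+k > p = m, so the condition n ≤ m fails. Thus xy^2z ∉ L.
Contradiction. Therefore L is not regular.

0^{p+k} 1^p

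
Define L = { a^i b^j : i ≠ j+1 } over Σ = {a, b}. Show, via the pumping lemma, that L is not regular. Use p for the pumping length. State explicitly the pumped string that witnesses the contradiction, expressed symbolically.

Assume L is regular; let p be its pumping constant.
Choose w = a^p b^{p+p!-1}. Since p ≠ (p+p!-1)+1 = p+p!, w ∈ L; and |w| ≥ p.
Write w = xyz as guaranteed by the lemma, with |xy| ≤ p and y is nonempty.
The first p characters of w are a's, so xy (and hence y) consists only of a's. Write y = a^k, 1 ≤ k ≤ p.
Since 1 ≤ k ≤ p, k divides p!; set t = 1 + p!/k. Then xy^t z has p + (p!/k)·k = p + p! copies of a. Now the a-count is p+p! and (b-count)+1 = (p+p!-1)+1 = p+p!, so i ≠ j+1 fails. So xy^t z = a^{p+p!} b^{p+p!-1} ∉ L.
Contradiction. Therefore L is not regular.

a^{p+p!} b^{p+p!-1}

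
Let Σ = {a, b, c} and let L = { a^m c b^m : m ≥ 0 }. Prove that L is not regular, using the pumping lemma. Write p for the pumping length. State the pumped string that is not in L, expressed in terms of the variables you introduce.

a^{p+k} c b^p

Assume L is regular. Let p be the pumping length given by the pumping lemma.
Take w = a^p c b^p ∈ L with |w| = 2p+1 ≥ p.
Write w = xyz as guaranteed by the lemma, with |xy| ≤ p and y is nonempty.
Since the first p symbols of w are all a's and |xy| ≤ p, y lies entirely in the leading a-block: y = a^k for some k with 1 ≤ k ≤ p.
Pump with i = 2: xy^2z = a^{p+k} c b^p, which would require p+k = p. But k ≥ 1, so xy^2z ∉ L.
This contradicts the pumping lemma, so L is not regular.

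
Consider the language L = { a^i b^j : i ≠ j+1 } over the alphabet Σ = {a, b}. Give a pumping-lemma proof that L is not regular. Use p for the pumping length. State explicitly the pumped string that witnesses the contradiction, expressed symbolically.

a^{p+p!} b^{p+p!-1}

Toward a contradiction, assume L is regular with pumping length p.
Choose w = a^p b^{p+p!-1}. Since p ≠ (p+p!-1)+1 = p+p!, w ∈ L; and |w| ≥ p.
Write w = xyz as guaranteed by the lemma, with |xy| ≤ p and |y| ≥ 1.
Because |xy| ≤ p and w begins with p copies of a, we have y = a^k with 1 ≤ k ≤ p.
Since 1 ≤ k ≤ p, k divides p!; set t = 1 + p!/k. Then xy^t z has p + (p!/k)·k = p + p! copies of a. Now the a-count is p+p! and (b-count)+1 = (p+p!-1)+1 = p+p!, so i ≠ j+1 fails. So xy^t z = a^{p+p!} b^{p+p!-1} ∉ L.
Contradiction. Therefore L is not regular.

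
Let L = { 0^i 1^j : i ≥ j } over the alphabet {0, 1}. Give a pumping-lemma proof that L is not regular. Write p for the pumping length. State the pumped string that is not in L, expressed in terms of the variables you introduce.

0^{p-k} 1^p

Assume L is regular; let p be its pumping constant.
Choose w = 0^p 1^p ∈ L, with |w| = 2p ≥ p.
By the pumping lemma, w = xyz with |xy| ≤ p and |y| ≥ 1.
Since the first p symbols of w are all 0's and |xy| ≤ p, y lies entirely in the leading 0-block: y = 0^k for some k with 1 ≤ k ≤ p.
Consider xy^0z = xz = 0^{p-k} 1^p. Since k ≥ 1, the 0-count p-k is less than p, so i ≥ j fails; thus xz ∉ L.
Contradiction. Therefore L is not regular.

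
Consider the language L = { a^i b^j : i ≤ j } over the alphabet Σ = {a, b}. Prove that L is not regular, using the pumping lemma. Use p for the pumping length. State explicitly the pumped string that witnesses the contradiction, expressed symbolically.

a^{p+k} b^p

Toward a contradiction, assume L is regular with pumping length p.
Choose w = a^p b^p ∈ L, with |w| = 2p ≥ p.
By the pumping lemma, w = xyz with |xy| ≤ p and |y| ≥ 1.
Because |xy| ≤ p and w begins with p copies of a, we have y = a^k with 1 ≤ k ≤ p.
Consider xy^2z = a^{p+k} b^p. Since k ≥ 1, the a-count p+k exceeds the b-count p, so i ≤ j fails; thus xy^2z ∉ L.
This contradicts the pumping lemma, so L is not regular.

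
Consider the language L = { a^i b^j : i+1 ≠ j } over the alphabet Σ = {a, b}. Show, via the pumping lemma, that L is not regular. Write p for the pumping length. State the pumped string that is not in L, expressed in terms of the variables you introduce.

Assume L is regular. Let p be the pumping length given by the pumping lemma.
Choose w = a^p b^{p+p!+1}. Since p ≠ (p+p!+1)-1 = p+p!, w ∈ L; and |w| ≥ p.
By the pumping lemma, w = xyz with |xy| ≤ p and |y| > 0.
Since the first p symbols of w are all a's and |xy| ≤ p, y lies entirely in the leading a-block: y = a^k for some k with 1 ≤ k ≤ p.
Since 1 ≤ k ≤ p, k divides p!; set t = 1 + p!/k. Then xy^t z has p + (p!/k)·k = p + p! copies of a. Now the a-count is p+p! and (b-count)-1 = (p+p!+1)-1 = p+p!, so i+1 ≠ j fails. So xy^t z = a^{p+p!} b^{p+p!+1} ∉ L.
Contradiction. Therefore L is not regular.

a^{p+p!} b^{p+p!+1}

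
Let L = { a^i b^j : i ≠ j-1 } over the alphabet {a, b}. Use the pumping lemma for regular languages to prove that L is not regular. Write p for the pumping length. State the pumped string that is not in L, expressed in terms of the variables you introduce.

Suppose for contradiction that L is regular, and let p be the pumping length.
Choose w = a^p b^{p+p!+1}. Since p ≠ (p+p!+1)-1 = p+p!, w ∈ L; and |w| ≥ p.
By the pumping lemma, w = xyz with |xy| ≤ p and |y| ≥ 1.
Because |xy| ≤ p and w begins with p copies of a, we have y = a^k with 1 ≤ k ≤ p.
Since 1 ≤ k ≤ p, k divides p!; set t = 1 + p!/k. Then xy^t z has p + (p!/k)·k = p + p! copies of a. Now the a-count is p+p! and (b-count)-1 = (p+p!+1)-1 = p+p!, so i ≠ j-1 fails. So xy^t z = a^{p+p!} b^{p+p!+1} ∉ L.
This is a contradiction; hence L is not regular.

a^{p+p!} b^{p+p!+1}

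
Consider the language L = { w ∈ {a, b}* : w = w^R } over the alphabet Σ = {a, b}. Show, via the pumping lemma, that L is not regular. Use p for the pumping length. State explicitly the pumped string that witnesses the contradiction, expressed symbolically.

Assume L is regular. Let p be the pumping length given by the pumping lemma.
Take w = a^p b a^p, a palindrome of length 2p+1 ≥ p.
Write w = xyz as guaranteed by the lemma, with |xy| ≤ p and |y| ≥ 1.
The first p characters of w are a's, so xy (and hence y) consists only of a's. Write y = a^k, 1 ≤ k ≤ p.
Pump with i = 2: xy^2z = a^{p+k} b a^p. Its reverse is a^p b a^{p+k}, which differs from xy^2z since k ≥ 1. So xy^2z is not a palindrome and xy^2z ∉ L.
Contradiction. Therefore L is not regular.

a^{p+k} b a^p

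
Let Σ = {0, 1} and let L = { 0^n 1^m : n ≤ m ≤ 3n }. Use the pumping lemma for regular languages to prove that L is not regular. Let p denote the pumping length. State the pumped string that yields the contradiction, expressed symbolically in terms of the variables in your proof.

Suppose for contradiction that L is regular, and let p be the pumping length.
Take w = 0^p 1^p ∈ L (since p ≤ p ≤ 3p), with |w| = 2p ≥ p.
By the pumping lemma, w = xyz with |xy| ≤ p and |y| ≥ 1.
The first p characters of w are 0's, so xy (and hence y) consists only of 0's. Write y = 0^k, 1 ≤ k ≤ p.
Pump with i = 2: xy^2z = 0^{p+k} 1^p. Now n = p+k > p = m, so the condition n ≤ m fails. Thus xy^2z ∉ L.
This is a contradiction; hence L is not regular.

0^{p+k} 1^p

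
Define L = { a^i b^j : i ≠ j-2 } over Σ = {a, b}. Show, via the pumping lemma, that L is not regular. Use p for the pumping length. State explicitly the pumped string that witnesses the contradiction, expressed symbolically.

a^{p+p!} b^{p+p!+2}

Toward a contradiction, assume L is regular with pumping length p.
Choose w = a^p b^{p+p!+2}. Since p ≠ (p+p!+2)-2 = p+p!, w ∈ L; and |w| ≥ p.
Write w = xyz as guaranteed by the lemma, with |xy| ≤ p and y is nonempty.
The first p characters of w are a's, so xy (and hence y) consists only of a's. Write y = a^k, 1 ≤ k ≤ p.
Since 1 ≤ k ≤ p, k divides p!; set t = 1 + p!/k. Then xy^t z has p + (p!/k)·k = p + p! copies of a. Now the a-count is p+p! and (b-count)-2 = (p+p!+2)-2 = p+p!, so i ≠ j-2 fails. So xy^t z = a^{p+p!} b^{p+p!+2} ∉ L.
This contradicts the pumping lemma, so L is not regular.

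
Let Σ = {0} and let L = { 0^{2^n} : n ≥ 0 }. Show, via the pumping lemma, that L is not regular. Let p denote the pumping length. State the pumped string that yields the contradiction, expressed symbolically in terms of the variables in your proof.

0^{2^p+k}

Assume L is regular. Let p be the pumping length given by the pumping lemma.
Take w = 0^{2^p} ∈ L with |w| = 2^p ≥ p.
The pumping lemma gives a decomposition w = xyz where |xy| ≤ p and |y| > 0.
Then y = 0^k for some k with 1 ≤ k ≤ p.
Pump with i = 2: xy^2z = 0^{2^p+k}. Since 1 ≤ k ≤ p < 2^p, we have 2^p < 2^p+k < 2^{p+1}, so 2^p+k is not a power of 2. So xy^2z ∉ L.
This contradicts the pumping lemma, so L is not regular.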